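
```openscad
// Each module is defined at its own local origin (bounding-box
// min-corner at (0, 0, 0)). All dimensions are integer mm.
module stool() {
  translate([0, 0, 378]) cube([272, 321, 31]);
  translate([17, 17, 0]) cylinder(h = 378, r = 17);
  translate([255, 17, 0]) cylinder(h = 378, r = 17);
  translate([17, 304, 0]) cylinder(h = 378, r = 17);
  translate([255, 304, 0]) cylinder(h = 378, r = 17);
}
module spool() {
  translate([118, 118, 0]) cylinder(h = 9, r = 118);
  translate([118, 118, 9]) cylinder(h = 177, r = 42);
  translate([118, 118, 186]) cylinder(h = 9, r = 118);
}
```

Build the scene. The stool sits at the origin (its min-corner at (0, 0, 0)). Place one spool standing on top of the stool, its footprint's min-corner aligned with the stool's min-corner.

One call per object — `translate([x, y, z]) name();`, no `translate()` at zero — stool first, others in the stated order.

stool();
translate([0, 0, 409]) spool();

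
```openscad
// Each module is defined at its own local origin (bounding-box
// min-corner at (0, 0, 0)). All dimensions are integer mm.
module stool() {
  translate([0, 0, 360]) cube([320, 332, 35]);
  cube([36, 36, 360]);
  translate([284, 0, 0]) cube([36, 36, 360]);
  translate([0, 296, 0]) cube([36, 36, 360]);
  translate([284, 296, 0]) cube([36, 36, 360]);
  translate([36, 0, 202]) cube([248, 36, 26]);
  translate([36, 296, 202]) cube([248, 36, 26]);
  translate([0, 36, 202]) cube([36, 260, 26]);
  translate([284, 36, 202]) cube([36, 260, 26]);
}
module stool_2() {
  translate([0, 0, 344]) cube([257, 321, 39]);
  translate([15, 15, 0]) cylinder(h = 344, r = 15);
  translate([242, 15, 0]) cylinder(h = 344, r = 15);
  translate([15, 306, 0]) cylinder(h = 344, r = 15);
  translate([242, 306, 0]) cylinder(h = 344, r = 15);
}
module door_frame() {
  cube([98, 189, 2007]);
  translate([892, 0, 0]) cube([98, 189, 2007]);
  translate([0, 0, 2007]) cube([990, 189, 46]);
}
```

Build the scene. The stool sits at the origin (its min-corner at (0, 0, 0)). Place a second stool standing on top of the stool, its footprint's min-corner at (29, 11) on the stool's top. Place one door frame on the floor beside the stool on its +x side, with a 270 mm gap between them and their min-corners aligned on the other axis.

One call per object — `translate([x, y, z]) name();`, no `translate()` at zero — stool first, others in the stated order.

stool();
translate([29, 11, 395]) stool_2();
translate([590, 0, 0]) door_frame();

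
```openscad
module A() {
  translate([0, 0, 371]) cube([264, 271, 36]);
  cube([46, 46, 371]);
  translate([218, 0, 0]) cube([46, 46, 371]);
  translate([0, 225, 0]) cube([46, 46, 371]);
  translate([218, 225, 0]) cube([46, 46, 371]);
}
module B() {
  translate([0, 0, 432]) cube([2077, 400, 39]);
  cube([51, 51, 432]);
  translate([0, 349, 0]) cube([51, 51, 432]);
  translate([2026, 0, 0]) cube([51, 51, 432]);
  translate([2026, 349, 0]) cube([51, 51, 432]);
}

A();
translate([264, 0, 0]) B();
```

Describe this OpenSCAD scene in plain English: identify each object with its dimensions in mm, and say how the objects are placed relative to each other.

A is a four-legged stool. The seat is 264×271 mm, 36 mm thick, top at z = 407 mm. It stands on four square legs, each 46×46 mm in cross-section, from z = 0 to the seat underside, each flush with a corner of the seat.

B is a long wooden bench with a 2077 mm (x) × 400 mm (y) seat, 39 mm thick, its top surface 471 mm above the floor. Four 51 mm square legs at the seat corners, flush with the edges, run from z = 0 to the seat underside.

The bench is against the stool's +x side, with their −y faces flush.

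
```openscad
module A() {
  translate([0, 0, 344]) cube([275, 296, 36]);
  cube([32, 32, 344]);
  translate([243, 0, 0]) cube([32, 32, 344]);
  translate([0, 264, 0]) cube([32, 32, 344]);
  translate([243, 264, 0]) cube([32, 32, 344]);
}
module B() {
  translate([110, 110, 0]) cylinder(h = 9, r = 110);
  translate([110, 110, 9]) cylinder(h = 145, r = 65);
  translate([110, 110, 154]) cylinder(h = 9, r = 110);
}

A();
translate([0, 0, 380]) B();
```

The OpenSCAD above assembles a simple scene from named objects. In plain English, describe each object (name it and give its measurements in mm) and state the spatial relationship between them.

A is a simple wooden stool: a rectangular seat 275 mm (x) by 296 mm (y), 36 mm thick, top face at z = 380 mm, on four square legs, each 32×32 mm in cross-section. The legs rest on z = 0, each flush with a corner of the seat.

B is a spool: two coaxial disc flanges of radius 110 mm and thickness 9 mm, joined by a core cylinder of radius 65 mm and height 145 mm. The lower flange rests on z = 0 and the three cylinders share a vertical axis.

The spool is on top of the stool.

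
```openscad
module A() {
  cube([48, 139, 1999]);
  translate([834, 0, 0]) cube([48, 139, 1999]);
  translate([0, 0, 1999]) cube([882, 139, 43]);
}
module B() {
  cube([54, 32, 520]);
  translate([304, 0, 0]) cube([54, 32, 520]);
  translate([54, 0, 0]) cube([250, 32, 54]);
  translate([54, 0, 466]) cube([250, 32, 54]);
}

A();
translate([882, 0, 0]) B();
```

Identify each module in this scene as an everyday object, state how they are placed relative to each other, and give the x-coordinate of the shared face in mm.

A is a door frame. B is a picture frame. The picture frame is against the door frame's +x side, with their −y faces flush. The x-coordinate of the shared face is 882 mm.

The door frame's +x face and the picture frame's −x face are both at x = 882 mm.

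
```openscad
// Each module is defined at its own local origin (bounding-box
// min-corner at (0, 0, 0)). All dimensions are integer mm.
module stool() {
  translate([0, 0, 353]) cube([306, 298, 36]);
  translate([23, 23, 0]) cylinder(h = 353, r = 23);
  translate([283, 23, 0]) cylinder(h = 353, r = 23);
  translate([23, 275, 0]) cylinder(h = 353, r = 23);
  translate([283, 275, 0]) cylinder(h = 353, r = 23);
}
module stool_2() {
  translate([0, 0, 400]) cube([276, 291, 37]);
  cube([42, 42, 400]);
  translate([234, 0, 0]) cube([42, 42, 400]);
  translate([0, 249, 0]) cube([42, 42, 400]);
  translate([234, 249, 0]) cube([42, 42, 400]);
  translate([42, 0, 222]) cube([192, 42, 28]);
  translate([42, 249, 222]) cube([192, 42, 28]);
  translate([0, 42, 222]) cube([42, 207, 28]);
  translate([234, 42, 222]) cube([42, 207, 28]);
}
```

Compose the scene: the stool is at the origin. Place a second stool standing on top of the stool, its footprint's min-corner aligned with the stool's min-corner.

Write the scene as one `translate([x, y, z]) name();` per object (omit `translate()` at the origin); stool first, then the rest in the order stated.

stool();
translate([0, 0, 389]) stool_2();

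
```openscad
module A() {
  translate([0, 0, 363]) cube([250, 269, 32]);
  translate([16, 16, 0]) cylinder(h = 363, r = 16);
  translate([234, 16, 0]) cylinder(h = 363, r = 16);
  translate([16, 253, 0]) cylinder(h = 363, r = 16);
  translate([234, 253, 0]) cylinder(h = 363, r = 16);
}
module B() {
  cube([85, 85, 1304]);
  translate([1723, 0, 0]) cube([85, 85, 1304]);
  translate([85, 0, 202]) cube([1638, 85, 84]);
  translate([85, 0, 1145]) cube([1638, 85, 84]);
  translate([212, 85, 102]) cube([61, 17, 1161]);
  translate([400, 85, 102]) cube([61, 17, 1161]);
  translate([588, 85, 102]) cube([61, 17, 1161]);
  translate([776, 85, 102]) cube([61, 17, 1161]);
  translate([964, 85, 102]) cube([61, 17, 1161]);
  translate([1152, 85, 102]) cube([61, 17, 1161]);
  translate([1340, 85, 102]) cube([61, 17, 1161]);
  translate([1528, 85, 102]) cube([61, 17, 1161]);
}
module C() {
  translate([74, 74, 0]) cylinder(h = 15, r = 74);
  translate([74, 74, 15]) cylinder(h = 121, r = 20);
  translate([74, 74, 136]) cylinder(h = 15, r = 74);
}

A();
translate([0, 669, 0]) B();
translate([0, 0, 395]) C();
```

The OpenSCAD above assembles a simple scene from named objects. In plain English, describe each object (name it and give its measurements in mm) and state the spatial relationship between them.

A is a four-legged stool. The seat is 250×269 mm, 32 mm thick, top at z = 395 mm. It stands on four round legs, each 32 mm in diameter, from z = 0 to the seat underside, each leg's axis is inset half a diameter from the nearest pair of seat edges (so the leg's bounding box is flush with the corner).

B is a fence section. Two 85×85 mm posts, 1304 mm tall, stand on the floor with a clear span of 1638 mm between their inner faces. Two horizontal rails of 85×84 mm section span the gap between the posts with their undersides at z = 202 mm and z = 1145 mm, flush with the posts' −y face. 8 pickets, each 61 mm wide, 17 mm thick and 1161 mm tall, are fixed to the +y face of the rails with their bottoms at z = 102 mm, evenly spaced across the span with equal gaps (rounded down to the nearest mm) at the −x end and between each pair — any rounding remainder accumulates at the +x end.

C is a spool: two coaxial disc flanges of radius 74 mm and thickness 15 mm, joined by a core cylinder of radius 20 mm and height 121 mm. The lower flange rests on z = 0 and the three cylinders share a vertical axis.

The fence section is on the floor beside the stool on its +y side. The spool is on top of the stool.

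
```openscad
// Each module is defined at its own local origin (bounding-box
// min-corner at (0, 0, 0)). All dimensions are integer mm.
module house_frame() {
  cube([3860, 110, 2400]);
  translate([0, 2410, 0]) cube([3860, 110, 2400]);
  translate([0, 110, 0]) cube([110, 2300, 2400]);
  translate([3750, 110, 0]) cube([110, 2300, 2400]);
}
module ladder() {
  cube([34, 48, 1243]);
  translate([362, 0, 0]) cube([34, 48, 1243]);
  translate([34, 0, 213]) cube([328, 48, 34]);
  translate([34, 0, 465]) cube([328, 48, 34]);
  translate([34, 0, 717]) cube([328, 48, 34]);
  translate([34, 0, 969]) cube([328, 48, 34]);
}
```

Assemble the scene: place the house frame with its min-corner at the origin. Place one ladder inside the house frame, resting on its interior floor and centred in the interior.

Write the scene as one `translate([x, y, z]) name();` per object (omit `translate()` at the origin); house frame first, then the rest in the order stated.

house_frame();
translate([1732, 1236, 0]) ladder();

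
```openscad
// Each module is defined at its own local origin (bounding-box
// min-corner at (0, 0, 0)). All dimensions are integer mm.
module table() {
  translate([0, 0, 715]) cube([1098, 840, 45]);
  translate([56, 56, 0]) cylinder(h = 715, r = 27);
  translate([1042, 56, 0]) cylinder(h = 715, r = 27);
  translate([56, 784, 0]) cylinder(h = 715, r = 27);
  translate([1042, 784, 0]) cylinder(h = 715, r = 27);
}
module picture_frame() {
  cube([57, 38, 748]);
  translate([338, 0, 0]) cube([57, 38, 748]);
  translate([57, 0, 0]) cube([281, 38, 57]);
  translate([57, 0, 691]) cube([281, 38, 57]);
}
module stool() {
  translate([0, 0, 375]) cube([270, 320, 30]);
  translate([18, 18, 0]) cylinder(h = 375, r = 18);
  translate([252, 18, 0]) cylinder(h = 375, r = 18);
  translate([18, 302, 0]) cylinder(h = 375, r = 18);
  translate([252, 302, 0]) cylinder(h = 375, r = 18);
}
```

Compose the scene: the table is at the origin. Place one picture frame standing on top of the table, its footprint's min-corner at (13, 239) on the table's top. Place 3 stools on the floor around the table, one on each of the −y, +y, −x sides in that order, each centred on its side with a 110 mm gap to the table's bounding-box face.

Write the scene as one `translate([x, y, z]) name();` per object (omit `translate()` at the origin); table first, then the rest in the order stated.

table();
translate([13, 239, 760]) picture_frame();
translate([414, -430, 0]) stool();
translate([414, 950, 0]) stool();
translate([-380, 260, 0]) stool();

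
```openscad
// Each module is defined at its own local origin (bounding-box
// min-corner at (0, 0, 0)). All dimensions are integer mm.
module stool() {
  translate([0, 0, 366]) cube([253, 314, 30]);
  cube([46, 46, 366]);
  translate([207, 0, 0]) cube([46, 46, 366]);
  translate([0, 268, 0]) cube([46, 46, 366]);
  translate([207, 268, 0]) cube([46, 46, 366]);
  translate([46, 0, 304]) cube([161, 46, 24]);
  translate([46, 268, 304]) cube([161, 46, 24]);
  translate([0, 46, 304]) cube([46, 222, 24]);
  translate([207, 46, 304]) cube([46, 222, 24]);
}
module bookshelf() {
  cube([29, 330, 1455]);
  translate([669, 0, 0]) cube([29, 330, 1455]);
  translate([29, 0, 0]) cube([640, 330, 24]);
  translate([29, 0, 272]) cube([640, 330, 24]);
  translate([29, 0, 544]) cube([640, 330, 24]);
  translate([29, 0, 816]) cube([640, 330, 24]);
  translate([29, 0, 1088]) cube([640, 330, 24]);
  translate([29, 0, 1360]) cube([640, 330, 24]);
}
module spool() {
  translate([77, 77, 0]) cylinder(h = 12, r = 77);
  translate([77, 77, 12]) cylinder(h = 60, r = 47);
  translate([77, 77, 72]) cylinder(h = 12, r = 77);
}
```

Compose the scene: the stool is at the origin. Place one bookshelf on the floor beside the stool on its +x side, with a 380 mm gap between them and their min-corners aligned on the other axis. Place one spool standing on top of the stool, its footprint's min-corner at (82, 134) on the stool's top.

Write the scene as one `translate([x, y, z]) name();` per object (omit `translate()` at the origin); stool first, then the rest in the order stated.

stool();
translate([633, 0, 0]) bookshelf();
translate([82, 134, 396]) spool();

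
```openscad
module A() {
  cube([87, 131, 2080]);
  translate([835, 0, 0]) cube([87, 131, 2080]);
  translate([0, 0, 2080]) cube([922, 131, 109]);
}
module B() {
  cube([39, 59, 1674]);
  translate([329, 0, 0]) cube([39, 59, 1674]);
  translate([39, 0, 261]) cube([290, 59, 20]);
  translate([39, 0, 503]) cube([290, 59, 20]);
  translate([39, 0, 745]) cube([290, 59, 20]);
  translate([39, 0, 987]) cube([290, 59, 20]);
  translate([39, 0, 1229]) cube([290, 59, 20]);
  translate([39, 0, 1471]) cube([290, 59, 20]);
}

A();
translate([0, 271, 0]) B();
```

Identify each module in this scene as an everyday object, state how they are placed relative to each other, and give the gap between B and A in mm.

The ladder's nearest face is 140 mm from the door frame's +y face.

A is a door frame. B is a ladder. The ladder is on the floor beside the door frame on its +y side. The gap between the ladder and the door frame is 140 mm.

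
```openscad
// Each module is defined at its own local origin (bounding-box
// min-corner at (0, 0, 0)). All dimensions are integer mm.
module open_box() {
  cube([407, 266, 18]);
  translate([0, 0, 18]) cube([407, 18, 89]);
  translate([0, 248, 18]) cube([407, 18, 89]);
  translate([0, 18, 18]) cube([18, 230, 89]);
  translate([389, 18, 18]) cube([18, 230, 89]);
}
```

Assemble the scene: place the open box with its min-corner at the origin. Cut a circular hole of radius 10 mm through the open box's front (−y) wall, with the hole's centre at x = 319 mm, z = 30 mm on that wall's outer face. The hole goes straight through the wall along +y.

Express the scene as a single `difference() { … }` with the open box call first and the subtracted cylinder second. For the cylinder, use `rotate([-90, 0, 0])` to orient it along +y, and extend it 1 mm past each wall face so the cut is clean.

difference() {
  open_box();
  translate([319, -1, 30]) rotate([-90, 0, 0]) cylinder(h = 20, r = 10);
}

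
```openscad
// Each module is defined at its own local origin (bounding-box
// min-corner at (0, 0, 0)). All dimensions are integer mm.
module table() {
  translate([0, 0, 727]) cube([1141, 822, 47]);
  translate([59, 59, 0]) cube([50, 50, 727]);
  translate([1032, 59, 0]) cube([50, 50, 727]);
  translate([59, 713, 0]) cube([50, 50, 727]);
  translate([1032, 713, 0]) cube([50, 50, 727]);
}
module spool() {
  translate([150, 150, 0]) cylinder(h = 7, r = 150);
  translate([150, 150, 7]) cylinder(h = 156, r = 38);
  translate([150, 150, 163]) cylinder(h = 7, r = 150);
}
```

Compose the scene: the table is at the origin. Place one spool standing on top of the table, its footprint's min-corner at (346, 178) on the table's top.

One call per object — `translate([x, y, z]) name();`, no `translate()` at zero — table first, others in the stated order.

table();
translate([346, 178, 774]) spool();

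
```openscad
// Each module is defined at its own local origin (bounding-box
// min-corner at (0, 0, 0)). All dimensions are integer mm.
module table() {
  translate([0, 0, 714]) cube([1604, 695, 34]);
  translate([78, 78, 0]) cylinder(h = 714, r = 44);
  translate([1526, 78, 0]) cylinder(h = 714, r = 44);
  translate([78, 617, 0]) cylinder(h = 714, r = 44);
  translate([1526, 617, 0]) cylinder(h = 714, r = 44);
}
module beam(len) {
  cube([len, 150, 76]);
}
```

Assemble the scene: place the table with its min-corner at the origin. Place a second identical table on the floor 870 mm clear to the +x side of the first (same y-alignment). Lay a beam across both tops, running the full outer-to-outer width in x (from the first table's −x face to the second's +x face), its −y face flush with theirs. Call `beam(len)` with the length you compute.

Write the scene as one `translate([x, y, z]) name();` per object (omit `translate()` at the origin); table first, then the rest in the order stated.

table();
translate([2474, 0, 0]) table();
translate([0, 0, 748]) beam(4078);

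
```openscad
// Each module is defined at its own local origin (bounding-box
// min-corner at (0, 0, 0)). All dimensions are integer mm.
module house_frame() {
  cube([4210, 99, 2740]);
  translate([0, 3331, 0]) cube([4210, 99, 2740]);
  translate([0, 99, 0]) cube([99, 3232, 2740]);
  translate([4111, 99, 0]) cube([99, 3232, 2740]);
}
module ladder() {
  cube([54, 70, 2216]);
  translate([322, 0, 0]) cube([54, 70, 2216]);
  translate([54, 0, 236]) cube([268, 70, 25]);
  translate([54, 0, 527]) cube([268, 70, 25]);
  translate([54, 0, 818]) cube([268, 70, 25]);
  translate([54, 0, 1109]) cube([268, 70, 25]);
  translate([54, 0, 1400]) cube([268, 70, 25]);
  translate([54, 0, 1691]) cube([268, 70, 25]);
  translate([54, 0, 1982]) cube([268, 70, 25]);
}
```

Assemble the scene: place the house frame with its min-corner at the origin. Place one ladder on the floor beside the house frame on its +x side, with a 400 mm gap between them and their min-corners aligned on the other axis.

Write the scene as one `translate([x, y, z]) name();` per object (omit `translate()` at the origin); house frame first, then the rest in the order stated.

house_frame();
translate([4610, 0, 0]) ladder();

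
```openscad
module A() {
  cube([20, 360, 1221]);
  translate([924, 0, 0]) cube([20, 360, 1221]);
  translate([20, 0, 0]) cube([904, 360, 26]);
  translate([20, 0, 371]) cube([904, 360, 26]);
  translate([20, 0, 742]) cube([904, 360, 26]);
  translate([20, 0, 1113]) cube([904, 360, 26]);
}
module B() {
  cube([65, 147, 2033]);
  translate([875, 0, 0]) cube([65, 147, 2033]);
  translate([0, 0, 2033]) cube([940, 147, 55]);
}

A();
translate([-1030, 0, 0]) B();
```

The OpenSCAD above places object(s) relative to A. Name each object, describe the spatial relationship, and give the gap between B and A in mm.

A is a bookshelf. B is a door frame. The door frame is on the floor beside the bookshelf on its −x side. The gap between the door frame and the bookshelf is 90 mm.

The door frame's nearest face is 90 mm from the bookshelf's −x face.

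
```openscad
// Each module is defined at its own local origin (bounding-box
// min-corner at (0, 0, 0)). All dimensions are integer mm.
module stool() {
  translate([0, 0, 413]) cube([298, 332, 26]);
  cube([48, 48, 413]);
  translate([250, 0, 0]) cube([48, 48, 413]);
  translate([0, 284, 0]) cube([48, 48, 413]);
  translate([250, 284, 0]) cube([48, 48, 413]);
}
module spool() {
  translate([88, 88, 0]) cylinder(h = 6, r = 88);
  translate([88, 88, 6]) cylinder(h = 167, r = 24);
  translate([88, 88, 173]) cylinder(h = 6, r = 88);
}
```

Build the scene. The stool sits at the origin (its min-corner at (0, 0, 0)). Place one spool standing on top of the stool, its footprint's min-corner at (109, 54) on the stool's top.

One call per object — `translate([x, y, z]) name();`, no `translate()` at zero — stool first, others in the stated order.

stool();
translate([109, 54, 439]) spool();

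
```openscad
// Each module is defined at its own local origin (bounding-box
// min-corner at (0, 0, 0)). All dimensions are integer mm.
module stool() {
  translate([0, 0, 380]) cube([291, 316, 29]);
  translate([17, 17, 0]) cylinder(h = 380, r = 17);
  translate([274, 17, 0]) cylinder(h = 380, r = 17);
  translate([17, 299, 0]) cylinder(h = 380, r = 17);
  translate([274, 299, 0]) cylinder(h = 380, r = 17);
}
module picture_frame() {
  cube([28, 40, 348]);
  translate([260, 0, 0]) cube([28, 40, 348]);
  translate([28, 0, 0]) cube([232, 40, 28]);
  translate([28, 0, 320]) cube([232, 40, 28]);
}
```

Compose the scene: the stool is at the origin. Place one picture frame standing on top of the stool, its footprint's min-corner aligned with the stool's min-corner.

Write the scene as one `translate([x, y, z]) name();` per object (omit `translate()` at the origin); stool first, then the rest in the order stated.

stool();
translate([0, 0, 409]) picture_frame();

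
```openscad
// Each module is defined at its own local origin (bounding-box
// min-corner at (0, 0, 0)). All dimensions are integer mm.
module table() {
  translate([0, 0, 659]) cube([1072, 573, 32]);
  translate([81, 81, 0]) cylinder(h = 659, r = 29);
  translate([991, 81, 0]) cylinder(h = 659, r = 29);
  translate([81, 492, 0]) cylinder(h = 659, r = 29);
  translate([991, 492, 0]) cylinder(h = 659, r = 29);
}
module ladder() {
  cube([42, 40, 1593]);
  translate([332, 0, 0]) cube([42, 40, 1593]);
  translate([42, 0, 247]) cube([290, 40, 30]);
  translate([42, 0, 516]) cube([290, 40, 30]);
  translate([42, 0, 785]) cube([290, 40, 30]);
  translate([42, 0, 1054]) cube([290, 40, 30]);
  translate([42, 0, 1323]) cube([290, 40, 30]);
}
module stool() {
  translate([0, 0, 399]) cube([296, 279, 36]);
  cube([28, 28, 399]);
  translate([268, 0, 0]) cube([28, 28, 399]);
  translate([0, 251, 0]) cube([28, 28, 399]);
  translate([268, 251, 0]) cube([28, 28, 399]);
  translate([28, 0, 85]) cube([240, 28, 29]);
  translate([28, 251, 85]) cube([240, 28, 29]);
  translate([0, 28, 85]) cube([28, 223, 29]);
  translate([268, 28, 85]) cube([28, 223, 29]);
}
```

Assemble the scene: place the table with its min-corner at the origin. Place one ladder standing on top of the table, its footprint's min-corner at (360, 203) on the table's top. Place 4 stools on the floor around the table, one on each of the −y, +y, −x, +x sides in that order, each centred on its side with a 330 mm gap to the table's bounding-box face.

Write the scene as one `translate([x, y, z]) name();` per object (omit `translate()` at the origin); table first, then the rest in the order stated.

table();
translate([360, 203, 691]) ladder();
translate([388, -609, 0]) stool();
translate([388, 903, 0]) stool();
translate([-626, 147, 0]) stool();
translate([1402, 147, 0]) stool();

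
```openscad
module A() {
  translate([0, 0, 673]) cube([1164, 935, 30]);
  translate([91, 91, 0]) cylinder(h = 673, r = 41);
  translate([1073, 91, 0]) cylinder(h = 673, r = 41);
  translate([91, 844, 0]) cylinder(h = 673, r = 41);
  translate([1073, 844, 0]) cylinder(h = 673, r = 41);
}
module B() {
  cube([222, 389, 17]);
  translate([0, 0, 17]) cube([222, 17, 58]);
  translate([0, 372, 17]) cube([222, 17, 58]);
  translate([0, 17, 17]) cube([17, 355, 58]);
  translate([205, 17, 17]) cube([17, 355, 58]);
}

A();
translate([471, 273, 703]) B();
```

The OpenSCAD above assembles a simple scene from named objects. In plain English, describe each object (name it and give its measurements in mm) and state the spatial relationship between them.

A is a table: top 1164 mm (x) × 935 mm (y), 30 mm thick, upper face at z = 703 mm, on four round legs of 82 mm diameter, each leg's bounding box inset 50 mm from the nearest pair of top edges, running from z = 0 to the bottom of the top.

B is an open storage box with external size 222×389×75 mm and wall thickness 17 mm (the base is also 17 mm thick). The base covers the whole footprint; the four walls stand on the base, with the y-facing walls full-width and the x-facing walls fitting between their inner faces.

The open box is on top of the table, centred.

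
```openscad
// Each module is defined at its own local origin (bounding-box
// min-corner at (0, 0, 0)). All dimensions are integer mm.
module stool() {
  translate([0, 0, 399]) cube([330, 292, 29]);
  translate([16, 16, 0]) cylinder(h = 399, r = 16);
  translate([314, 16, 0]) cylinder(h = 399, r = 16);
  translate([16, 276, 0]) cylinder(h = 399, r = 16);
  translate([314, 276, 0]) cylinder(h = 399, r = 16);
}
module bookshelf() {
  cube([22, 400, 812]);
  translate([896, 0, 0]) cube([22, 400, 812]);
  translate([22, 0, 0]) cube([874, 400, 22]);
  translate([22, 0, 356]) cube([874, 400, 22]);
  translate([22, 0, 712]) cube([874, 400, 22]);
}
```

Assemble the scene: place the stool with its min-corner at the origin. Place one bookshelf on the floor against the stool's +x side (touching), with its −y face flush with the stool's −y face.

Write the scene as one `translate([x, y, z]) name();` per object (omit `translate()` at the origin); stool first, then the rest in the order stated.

stool();
translate([330, 0, 0]) bookshelf();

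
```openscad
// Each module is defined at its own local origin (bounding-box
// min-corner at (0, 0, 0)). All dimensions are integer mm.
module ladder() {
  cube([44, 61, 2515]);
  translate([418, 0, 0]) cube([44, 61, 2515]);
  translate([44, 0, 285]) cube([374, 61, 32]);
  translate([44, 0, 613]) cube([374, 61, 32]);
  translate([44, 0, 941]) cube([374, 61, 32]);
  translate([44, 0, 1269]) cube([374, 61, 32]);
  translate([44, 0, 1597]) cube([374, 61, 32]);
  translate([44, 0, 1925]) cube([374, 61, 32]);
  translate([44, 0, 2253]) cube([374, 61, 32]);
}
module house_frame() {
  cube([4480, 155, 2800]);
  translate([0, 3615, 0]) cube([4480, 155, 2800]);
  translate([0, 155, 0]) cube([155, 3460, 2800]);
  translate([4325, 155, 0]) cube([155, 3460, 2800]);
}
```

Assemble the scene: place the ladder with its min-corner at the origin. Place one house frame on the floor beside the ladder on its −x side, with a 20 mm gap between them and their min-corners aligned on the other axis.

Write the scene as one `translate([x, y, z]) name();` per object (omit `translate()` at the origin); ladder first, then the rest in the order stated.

ladder();
translate([-4500, 0, 0]) house_frame();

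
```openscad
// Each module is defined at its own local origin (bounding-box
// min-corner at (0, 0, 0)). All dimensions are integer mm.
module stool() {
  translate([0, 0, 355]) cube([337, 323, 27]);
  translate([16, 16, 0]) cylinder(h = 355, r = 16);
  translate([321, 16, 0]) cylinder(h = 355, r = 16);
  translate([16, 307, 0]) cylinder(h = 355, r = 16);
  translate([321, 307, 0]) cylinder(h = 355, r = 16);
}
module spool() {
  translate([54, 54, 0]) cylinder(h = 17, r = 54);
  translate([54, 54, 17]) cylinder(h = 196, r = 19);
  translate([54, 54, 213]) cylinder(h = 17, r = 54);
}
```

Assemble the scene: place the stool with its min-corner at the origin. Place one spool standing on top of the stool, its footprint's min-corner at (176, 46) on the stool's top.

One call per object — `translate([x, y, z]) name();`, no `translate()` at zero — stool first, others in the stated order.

stool();
translate([176, 46, 382]) spool();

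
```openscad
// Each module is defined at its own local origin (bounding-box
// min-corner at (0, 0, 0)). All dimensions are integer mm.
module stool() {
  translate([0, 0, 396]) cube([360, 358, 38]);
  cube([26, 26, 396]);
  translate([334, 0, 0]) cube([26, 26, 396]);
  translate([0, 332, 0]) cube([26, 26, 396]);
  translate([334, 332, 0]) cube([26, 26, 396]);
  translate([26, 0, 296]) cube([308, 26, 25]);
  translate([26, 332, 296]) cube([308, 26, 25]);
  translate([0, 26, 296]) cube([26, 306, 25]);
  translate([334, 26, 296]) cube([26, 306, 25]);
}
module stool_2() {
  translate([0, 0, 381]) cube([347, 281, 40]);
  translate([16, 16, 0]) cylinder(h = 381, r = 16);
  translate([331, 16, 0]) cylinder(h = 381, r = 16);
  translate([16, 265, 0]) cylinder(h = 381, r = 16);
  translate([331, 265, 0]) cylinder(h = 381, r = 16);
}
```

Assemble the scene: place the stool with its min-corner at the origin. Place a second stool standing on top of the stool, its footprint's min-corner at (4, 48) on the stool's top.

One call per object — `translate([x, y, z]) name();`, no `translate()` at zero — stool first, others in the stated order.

stool();
translate([4, 48, 434]) stool_2();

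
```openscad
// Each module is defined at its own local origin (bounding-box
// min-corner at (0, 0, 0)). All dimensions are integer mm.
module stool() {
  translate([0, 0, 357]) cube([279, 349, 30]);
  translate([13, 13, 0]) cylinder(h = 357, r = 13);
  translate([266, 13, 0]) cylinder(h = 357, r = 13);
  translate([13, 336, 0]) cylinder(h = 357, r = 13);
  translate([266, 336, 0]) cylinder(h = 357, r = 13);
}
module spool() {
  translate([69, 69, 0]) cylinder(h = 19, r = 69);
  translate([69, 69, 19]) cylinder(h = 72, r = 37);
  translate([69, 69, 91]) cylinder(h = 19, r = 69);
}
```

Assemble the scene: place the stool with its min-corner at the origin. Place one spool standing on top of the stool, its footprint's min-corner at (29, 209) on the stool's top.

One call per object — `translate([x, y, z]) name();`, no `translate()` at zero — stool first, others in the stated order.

stool();
translate([29, 209, 387]) spool();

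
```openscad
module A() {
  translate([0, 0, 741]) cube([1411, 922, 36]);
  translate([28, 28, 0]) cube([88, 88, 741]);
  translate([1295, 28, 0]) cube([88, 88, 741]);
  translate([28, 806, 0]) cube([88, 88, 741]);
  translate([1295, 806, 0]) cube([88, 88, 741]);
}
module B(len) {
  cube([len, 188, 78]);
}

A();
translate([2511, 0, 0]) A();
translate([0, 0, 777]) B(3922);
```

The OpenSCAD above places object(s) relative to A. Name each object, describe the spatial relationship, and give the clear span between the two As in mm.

Second table starts at x = 2511; first ends at x = 1411; clear span = 2511 − 1411 = 1100 mm.

A is a table. B is a beam. A beam spans the tops of two tables. The clear span between the two tables is 1100 mm.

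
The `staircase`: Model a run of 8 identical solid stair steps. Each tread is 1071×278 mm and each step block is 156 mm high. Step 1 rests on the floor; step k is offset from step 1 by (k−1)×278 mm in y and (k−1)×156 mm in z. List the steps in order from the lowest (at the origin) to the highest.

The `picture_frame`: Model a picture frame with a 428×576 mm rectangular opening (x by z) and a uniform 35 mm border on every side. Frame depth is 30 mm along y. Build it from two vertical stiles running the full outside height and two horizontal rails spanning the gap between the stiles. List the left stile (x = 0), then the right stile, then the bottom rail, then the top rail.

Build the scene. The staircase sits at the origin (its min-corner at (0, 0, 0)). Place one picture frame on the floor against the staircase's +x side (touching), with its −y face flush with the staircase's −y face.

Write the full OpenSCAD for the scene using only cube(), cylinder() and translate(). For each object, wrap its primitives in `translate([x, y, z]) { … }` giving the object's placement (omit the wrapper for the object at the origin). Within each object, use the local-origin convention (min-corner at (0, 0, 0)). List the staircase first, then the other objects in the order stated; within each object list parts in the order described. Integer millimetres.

cube([1071, 278, 156]);
translate([0, 278, 156]) cube([1071, 278, 156]);
translate([0, 556, 312]) cube([1071, 278, 156]);
translate([0, 834, 468]) cube([1071, 278, 156]);
translate([0, 1112, 624]) cube([1071, 278, 156]);
translate([0, 1390, 780]) cube([1071, 278, 156]);
translate([0, 1668, 936]) cube([1071, 278, 156]);
translate([0, 1946, 1092]) cube([1071, 278, 156]);
translate([1071, 0, 0]) {
  cube([35, 30, 646]);
  translate([463, 0, 0]) cube([35, 30, 646]);
  translate([35, 0, 0]) cube([428, 30, 35]);
  translate([35, 0, 611]) cube([428, 30, 35]);
}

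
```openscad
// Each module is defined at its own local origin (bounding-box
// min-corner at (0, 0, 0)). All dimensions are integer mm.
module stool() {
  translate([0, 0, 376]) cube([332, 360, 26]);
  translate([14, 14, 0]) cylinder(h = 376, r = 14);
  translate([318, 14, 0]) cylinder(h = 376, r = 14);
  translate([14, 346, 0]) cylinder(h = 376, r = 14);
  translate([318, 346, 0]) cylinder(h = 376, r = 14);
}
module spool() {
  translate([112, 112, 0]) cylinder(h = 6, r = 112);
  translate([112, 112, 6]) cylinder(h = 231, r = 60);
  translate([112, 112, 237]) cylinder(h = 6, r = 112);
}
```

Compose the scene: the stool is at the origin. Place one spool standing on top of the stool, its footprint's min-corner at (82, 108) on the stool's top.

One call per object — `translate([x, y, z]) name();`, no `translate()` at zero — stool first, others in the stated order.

stool();
translate([82, 108, 402]) spool();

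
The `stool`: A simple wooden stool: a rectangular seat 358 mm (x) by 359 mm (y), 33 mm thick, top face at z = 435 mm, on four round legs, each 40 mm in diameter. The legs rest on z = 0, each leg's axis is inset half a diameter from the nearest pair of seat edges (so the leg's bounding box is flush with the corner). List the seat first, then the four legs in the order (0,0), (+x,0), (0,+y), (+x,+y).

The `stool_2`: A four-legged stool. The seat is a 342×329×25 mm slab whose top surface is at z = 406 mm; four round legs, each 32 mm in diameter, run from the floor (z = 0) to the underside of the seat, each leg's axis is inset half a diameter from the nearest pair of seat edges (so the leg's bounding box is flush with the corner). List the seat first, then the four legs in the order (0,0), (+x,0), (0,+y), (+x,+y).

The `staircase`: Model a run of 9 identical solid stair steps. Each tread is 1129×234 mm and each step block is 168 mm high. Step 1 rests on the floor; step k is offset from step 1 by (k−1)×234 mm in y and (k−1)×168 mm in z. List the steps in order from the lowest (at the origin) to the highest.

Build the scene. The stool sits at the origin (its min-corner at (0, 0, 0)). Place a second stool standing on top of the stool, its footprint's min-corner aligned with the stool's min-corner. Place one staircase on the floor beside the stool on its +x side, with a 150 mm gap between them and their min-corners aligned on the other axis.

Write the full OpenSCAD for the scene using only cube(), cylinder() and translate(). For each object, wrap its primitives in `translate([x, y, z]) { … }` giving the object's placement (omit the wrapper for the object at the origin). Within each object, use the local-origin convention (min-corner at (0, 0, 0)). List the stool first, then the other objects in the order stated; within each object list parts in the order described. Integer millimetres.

translate([0, 0, 402]) cube([358, 359, 33]);
translate([20, 20, 0]) cylinder(h = 402, r = 20);
translate([338, 20, 0]) cylinder(h = 402, r = 20);
translate([20, 339, 0]) cylinder(h = 402, r = 20);
translate([338, 339, 0]) cylinder(h = 402, r = 20);
translate([0, 0, 435]) {
  translate([0, 0, 381]) cube([342, 329, 25]);
  translate([16, 16, 0]) cylinder(h = 381, r = 16);
  translate([326, 16, 0]) cylinder(h = 381, r = 16);
  translate([16, 313, 0]) cylinder(h = 381, r = 16);
  translate([326, 313, 0]) cylinder(h = 381, r = 16);
}
translate([508, 0, 0]) {
  cube([1129, 234, 168]);
  translate([0, 234, 168]) cube([1129, 234, 168]);
  translate([0, 468, 336]) cube([1129, 234, 168]);
  translate([0, 702, 504]) cube([1129, 234, 168]);
  translate([0, 936, 672]) cube([1129, 234, 168]);
  translate([0, 1170, 840]) cube([1129, 234, 168]);
  translate([0, 1404, 1008]) cube([1129, 234, 168]);
  translate([0, 1638, 1176]) cube([1129, 234, 168]);
  translate([0, 1872, 1344]) cube([1129, 234, 168]);
}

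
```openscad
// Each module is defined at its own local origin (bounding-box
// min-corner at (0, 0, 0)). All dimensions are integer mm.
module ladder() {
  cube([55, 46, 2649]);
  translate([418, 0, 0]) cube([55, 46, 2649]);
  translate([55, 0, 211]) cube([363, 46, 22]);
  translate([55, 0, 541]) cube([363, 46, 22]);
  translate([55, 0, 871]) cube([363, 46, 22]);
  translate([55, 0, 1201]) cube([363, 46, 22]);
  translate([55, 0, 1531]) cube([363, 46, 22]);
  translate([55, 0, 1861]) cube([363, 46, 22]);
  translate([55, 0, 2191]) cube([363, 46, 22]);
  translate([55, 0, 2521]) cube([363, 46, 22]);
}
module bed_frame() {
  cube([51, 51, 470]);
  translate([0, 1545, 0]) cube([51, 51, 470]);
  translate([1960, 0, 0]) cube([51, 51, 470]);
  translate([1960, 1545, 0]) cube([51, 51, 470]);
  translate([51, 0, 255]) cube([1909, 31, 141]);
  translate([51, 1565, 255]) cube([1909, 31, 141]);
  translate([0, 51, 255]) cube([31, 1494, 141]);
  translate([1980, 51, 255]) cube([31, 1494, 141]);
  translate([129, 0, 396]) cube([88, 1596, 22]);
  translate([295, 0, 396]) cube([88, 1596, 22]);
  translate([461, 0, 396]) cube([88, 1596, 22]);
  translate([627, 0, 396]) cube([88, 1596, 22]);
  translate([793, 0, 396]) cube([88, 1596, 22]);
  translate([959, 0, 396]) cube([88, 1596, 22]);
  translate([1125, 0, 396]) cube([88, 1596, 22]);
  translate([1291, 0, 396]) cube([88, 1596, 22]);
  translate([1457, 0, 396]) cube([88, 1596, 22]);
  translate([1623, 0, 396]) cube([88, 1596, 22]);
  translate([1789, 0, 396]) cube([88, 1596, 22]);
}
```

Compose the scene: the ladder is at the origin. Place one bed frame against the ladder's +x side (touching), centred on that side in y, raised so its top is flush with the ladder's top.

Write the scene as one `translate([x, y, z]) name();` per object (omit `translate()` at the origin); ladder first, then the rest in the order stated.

ladder();
translate([473, -775, 2179]) bed_frame();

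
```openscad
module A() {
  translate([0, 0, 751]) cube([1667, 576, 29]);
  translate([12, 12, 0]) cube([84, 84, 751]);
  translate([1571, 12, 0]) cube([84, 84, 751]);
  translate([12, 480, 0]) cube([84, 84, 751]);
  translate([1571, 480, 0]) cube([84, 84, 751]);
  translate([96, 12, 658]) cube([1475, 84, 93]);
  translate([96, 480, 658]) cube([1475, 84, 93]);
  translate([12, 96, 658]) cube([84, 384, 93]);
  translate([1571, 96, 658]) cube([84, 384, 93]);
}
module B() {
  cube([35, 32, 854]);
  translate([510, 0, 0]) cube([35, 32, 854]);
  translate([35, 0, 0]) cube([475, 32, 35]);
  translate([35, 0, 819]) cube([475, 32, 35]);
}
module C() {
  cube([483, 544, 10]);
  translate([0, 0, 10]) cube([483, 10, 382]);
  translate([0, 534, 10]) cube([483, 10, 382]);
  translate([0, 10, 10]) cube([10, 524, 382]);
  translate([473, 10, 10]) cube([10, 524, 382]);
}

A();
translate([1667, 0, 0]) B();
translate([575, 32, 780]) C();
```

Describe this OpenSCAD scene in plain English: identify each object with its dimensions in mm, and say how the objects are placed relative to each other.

A is a table with a 1667×576 mm rectangular top, 29 mm thick, top surface at z = 780 mm, supported by four 84×84 mm square legs, each inset 12 mm from the nearest pair of top edges, running from the floor. Four apron rails, 84 mm thick and 93 mm tall, run between adjacent legs with their top edges flush with the underside of the top and their outer faces flush with the legs' outer faces.

B is a rectangular picture frame lying in the x–z plane (depth along y). The opening is 475 mm wide (x) by 784 mm tall (z), surrounded by a border 35 mm wide on all four sides. The frame is 32 mm deep and is made of two full-height vertical stiles with two horizontal rails fitted between them.

C is an open-topped rectangular box: outside dimensions 483×544×392 mm, with a uniform wall and base thickness of 10 mm. The base is a full 483×544 slab on the floor; four walls sit on top of the base. The front and back walls (the −y and +y sides) span the full width; the two side walls fit between them.

The picture frame is against the table's +x side, with their −y faces flush. The open box is on top of the table.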